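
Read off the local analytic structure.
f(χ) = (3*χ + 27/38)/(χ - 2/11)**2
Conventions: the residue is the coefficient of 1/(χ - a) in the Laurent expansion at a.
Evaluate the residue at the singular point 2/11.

At the order-2 pole 2/11 set g(χ) = (χ - (2/11))^2*f(χ) = 3*χ + 27/38.
Order-2 pole: residue = g'(a); g'(2/11) = 3, so the residue is 3.

The residue is 3.


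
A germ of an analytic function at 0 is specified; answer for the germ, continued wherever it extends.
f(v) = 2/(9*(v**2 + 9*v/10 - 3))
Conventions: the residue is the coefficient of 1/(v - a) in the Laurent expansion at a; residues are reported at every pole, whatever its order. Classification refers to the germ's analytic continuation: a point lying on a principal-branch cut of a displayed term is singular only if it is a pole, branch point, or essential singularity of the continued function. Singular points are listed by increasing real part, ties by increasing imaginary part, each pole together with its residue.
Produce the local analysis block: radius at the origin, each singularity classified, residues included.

Denominator factor (v**2 + 9*v/10 - 3): discriminant 1281/100, real irrational roots -9/20 + (1/20)*sqrt(1281) and -9/20 - (1/20)*sqrt(1281); poles of order 1, moduli -9/20 + (1/20)*sqrt(1281) and 9/20 + (1/20)*sqrt(1281).
The radius of convergence is the smallest modulus among the singular points: -9/20 + (1/20)*sqrt(1281).
The factor v**2 + 9*v/10 - 3 splits as (v - a)(v - a') with a = -9/20 - (1/20)*sqrt(1281), a' = -9/20 + (1/20)*sqrt(1281). At the order-1 pole a set g(v) = (v - a)*f(v) = [2/9] / (v - a').
Simple pole: residue = g(a) at a = -9/20 - (1/20)*sqrt(1281), which is -(20/11529)*sqrt(1281).
The factor v**2 + 9*v/10 - 3 splits as (v - a)(v - a') with a = -9/20 + (1/20)*sqrt(1281), a' = -9/20 - (1/20)*sqrt(1281). At the order-1 pole a set g(v) = (v - a)*f(v) = [2/9] / (v - a').
Simple pole: residue = g(a) at a = -9/20 + (1/20)*sqrt(1281), which is (20/11529)*sqrt(1281).
List the singular points by increasing real part (a conjugate pair: the negative imaginary part first).

Radius of convergence at 0: -9/20 + (1/20)*sqrt(1281).
At -9/20 - (1/20)*sqrt(1281): a pole of order 1; residue -(20/11529)*sqrt(1281).
At -9/20 + (1/20)*sqrt(1281): a pole of order 1; residue (20/11529)*sqrt(1281).


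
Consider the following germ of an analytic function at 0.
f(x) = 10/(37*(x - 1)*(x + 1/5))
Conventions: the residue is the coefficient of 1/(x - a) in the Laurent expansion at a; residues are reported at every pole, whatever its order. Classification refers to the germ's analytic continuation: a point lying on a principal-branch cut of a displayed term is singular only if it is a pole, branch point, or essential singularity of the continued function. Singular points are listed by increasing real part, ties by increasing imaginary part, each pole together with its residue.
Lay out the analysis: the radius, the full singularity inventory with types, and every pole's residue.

Denominator factor (x - 1): pole of order 1 at 1, modulus 1.
Denominator factor (x + 1/5): pole of order 1 at -1/5, modulus 1/5.
The radius of convergence is the smallest modulus among the singular points: 1/5.
At the order-1 pole -1/5 set g(x) = (x - (-1/5))*f(x) = 10/(37*(x - 1)).
Simple pole: residue = g(a) at a = -1/5, which is -25/111.
At the order-1 pole 1 set g(x) = (x - (1))*f(x) = 10/(37*(x + 1/5)).
Simple pole: residue = g(a) at a = 1, which is 25/111.
List the singular points by increasing real part (a conjugate pair: the negative imaginary part first).

Radius of convergence at 0: 1/5.
At -1/5: a pole of order 1; residue -25/111.
At 1: a pole of order 1; residue 25/111.


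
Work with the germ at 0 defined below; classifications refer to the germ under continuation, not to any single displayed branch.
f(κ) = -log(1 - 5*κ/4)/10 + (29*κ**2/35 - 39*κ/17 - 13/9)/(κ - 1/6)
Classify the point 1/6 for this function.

The denominator factor κ - 1/6 vanishes at 1/6 and appears to the power 1; the numerator there equals -4293/2380, nonzero, and no other factor vanishes.
The branch terms are analytic at this point.
Hence a pole whose order is the multiplicity, 1.

The point is a pole of order 1.


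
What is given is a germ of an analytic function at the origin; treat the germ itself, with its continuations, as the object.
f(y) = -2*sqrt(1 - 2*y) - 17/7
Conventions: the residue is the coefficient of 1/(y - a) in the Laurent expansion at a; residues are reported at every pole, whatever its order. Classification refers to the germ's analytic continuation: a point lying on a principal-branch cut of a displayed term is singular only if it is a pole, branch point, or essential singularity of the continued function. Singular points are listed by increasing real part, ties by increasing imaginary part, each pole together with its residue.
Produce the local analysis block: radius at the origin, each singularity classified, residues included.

Branch term (-2)*sqrt(1 - y/(1/2)): its argument vanishes at y = 1/2, a square-root branch point, modulus 1/2.
The radius of convergence is the smallest modulus among the singular points: 1/2.

Radius of convergence at 0: 1/2.
At 1/2: an algebraic (square-root) branch point.


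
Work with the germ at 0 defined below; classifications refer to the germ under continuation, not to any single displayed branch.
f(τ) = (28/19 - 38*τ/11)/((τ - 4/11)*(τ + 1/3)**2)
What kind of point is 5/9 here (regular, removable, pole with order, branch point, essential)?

The point is a regular point.

Denominator factors: τ - 4/11 = 19/99 at τ = 5/9; τ + 1/3 = 8/9 at τ = 5/9 — none vanishes.
So the germ continues analytically to 5/9.


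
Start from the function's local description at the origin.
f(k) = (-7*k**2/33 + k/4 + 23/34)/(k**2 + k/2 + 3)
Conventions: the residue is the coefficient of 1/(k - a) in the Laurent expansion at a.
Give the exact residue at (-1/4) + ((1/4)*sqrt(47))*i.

The residue is (47/264) - ((10985/210936)*sqrt(47))*i.

The factor k**2 + k/2 + 3 splits as (k - a)(k - a') with a = (-1/4) + ((1/4)*sqrt(47))*i, a' = (-1/4) - ((1/4)*sqrt(47))*i. At the order-1 pole a set g(k) = (k - a)*f(k) = [-7*k**2/33 + k/4 + 23/34] / (k - a').
Simple pole: residue = g(a) at a = (-1/4) + ((1/4)*sqrt(47))*i, which is (47/264) - ((10985/210936)*sqrt(47))*i.


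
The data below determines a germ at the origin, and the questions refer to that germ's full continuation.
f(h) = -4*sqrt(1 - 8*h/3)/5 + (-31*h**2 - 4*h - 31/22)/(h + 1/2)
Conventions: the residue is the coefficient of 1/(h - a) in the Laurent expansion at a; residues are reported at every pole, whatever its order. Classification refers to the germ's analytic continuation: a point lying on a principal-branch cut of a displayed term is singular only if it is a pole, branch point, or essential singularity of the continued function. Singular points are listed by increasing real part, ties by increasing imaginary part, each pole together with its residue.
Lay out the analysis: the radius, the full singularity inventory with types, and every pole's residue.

Denominator factor (h + 1/2): pole of order 1 at -1/2, modulus 1/2.
Branch term (-4/5)*sqrt(1 - h/(3/8)): its argument vanishes at h = 3/8, a square-root branch point, modulus 3/8.
The radius of convergence is the smallest modulus among the singular points: 3/8.
The branch term is analytic at -1/2 and contributes nothing to the residue; only the rational part matters.
At the order-1 pole -1/2 set g(h) = (h - (-1/2))*(rational part) = -31*h**2 - 4*h - 31/22.
Simple pole: residue = g(a) at a = -1/2, which is -315/44.
List the singular points by increasing real part (a conjugate pair: the negative imaginary part first).

Radius of convergence at 0: 3/8.
At -1/2: a pole of order 1; residue -315/44.
At 3/8: an algebraic (square-root) branch point.


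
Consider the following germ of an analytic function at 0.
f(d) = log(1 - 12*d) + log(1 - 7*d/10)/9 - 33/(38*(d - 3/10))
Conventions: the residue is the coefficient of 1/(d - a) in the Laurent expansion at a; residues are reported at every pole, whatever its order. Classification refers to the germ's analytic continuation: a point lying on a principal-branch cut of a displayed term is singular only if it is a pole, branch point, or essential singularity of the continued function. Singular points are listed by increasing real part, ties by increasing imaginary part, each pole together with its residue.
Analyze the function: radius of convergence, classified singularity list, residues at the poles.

Denominator factor (d - 3/10): pole of order 1 at 3/10, modulus 3/10.
Branch term (1/9)*log(1 - d/(10/7)): its argument vanishes at d = 10/7, a logarithmic branch point, modulus 10/7.
Branch term (1)*log(1 - d/(1/12)): its argument vanishes at d = 1/12, a logarithmic branch point, modulus 1/12.
The radius of convergence is the smallest modulus among the singular points: 1/12.
The branch terms are analytic at 3/10 and contribute nothing to the residue; only the rational part matters.
At the order-1 pole 3/10 set g(d) = (d - (3/10))*(rational part) = -33/38.
Simple pole: residue = g(a) at a = 3/10, which is -33/38.
List the singular points by increasing real part (a conjugate pair: the negative imaginary part first).

Radius of convergence at 0: 1/12.
At 1/12: a logarithmic branch point.
At 3/10: a pole of order 1; residue -33/38.
At 10/7: a logarithmic branch point.


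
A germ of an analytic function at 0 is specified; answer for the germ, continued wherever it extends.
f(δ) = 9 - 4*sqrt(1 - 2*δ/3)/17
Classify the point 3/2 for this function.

The point is an algebraic (square-root) branch point.

The term (-4/17)*sqrt(1 - δ/(3/2)) has argument 1 - 3/2/(3/2) = 0 at 3/2: a square-root (algebraic, two-sheeted) branch point; the remaining terms are analytic or single-valued there.


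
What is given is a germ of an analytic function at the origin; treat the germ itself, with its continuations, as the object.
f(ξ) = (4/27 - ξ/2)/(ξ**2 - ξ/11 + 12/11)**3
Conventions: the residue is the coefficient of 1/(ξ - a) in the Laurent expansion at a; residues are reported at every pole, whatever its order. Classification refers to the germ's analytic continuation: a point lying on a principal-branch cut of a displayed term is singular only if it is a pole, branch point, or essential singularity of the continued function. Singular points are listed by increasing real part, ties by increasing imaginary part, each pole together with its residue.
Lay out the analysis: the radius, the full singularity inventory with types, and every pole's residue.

Denominator factor (ξ**2 - ξ/11 + 12/11)^3: discriminant -527/121, complex-conjugate roots (1/22) + ((1/22)*sqrt(527))*i and (1/22) - ((1/22)*sqrt(527))*i; poles of order 3, moduli (2/11)*sqrt(33) and (2/11)*sqrt(33).
The radius of convergence is the smallest modulus among the singular points: (2/11)*sqrt(33).
The factor ξ**2 - ξ/11 + 12/11 splits as (ξ - a)(ξ - a') with a = (1/22) - ((1/22)*sqrt(527))*i, a' = (1/22) + ((1/22)*sqrt(527))*i. At the order-3 pole a set g(ξ) = (ξ - a)^3*f(ξ) = [4/27 - ξ/2] / (ξ - a')^3.
Order-3 pole: residue = g''(a)/2; g''((1/22) - ((1/22)*sqrt(527))*i) = ((2181509/1317268647)*sqrt(527))*i, so the residue is ((2181509/2634537294)*sqrt(527))*i.
The factor ξ**2 - ξ/11 + 12/11 splits as (ξ - a)(ξ - a') with a = (1/22) + ((1/22)*sqrt(527))*i, a' = (1/22) - ((1/22)*sqrt(527))*i. At the order-3 pole a set g(ξ) = (ξ - a)^3*f(ξ) = [4/27 - ξ/2] / (ξ - a')^3.
Order-3 pole: residue = g''(a)/2; g''((1/22) + ((1/22)*sqrt(527))*i) = -((2181509/1317268647)*sqrt(527))*i, so the residue is -((2181509/2634537294)*sqrt(527))*i.
List the singular points by increasing real part (a conjugate pair: the negative imaginary part first).

Radius of convergence at 0: (2/11)*sqrt(33).
At (1/22) - ((1/22)*sqrt(527))*i: a pole of order 3; residue ((2181509/2634537294)*sqrt(527))*i.
At (1/22) + ((1/22)*sqrt(527))*i: a pole of order 3; residue -((2181509/2634537294)*sqrt(527))*i.


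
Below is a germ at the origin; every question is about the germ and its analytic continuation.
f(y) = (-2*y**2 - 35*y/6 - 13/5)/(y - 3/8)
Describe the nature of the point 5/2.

Denominator factors: y - 3/8 = 17/8 at y = 5/2 — none vanishes.
So the germ continues analytically to 5/2.

The point is a regular point.


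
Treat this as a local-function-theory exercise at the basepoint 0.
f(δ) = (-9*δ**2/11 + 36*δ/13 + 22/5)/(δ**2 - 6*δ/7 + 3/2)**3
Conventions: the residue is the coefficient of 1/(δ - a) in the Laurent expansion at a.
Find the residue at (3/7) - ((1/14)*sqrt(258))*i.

The factor δ**2 - 6*δ/7 + 3/2 splits as (δ - a)(δ - a') with a = (3/7) - ((1/14)*sqrt(258))*i, a' = (3/7) + ((1/14)*sqrt(258))*i. At the order-3 pole a set g(δ) = (δ - a)^3*f(δ) = [-9*δ**2/11 + 36*δ/13 + 22/5] / (δ - a')^3.
Order-3 pole: residue = g''(a)/2; g''((3/7) - ((1/14)*sqrt(258))*i) = ((122033569/2046510180)*sqrt(258))*i, so the residue is ((122033569/4093020360)*sqrt(258))*i.

The residue is ((122033569/4093020360)*sqrt(258))*i.


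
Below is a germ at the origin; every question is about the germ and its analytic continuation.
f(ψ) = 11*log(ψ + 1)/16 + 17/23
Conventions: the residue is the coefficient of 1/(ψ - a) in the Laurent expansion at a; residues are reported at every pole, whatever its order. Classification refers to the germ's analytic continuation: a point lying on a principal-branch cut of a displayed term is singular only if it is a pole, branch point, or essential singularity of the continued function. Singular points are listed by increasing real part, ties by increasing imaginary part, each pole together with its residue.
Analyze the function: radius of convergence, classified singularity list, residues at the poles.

Radius of convergence at 0: 1.
At -1: a logarithmic branch point.

Branch term (11/16)*log(1 - ψ/(-1)): its argument vanishes at ψ = -1, a logarithmic branch point, modulus 1.
The radius of convergence is the smallest modulus among the singular points: 1.


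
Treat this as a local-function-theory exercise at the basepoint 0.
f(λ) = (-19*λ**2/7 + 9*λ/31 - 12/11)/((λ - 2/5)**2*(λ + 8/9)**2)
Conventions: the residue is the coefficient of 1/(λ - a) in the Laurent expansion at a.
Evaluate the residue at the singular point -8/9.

At the order-2 pole -8/9 set g(λ) = (λ - (-8/9))^2*f(λ) = (-19*λ**2/7 + 9*λ/31 - 12/11)/(λ - 2/5)**2.
Order-2 pole: residue = g'(a); g'(-8/9) = -42806475/232866172, so the residue is -42806475/232866172.

The residue is -42806475/232866172.


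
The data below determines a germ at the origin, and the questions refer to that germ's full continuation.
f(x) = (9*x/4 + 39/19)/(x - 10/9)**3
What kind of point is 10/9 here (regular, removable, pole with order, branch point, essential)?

The point is a pole of order 3.

The denominator factor x - 10/9 vanishes at 10/9 and appears to the power 3; the numerator there equals 173/38, nonzero, and no other factor vanishes.
Hence a pole whose order is the multiplicity, 3.


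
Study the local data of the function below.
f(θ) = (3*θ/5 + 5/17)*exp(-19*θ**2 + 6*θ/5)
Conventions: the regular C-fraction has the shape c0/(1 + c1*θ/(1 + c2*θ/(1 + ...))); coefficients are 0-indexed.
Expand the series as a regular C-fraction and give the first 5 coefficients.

Taylor coefficients (expand at 0): a_0 = 5/17, a_1 = 81/85, a_2 = -1979/425, a_3 = -37377/2125, a_4 = 756137/21250.
c0 = a_0 = 5/17. Peel one level at a time: if S = 1 + c*θ/S' with S'(0) = 1, then c is the θ-coefficient of S and S' = c*θ/(S - 1).
S_1 = c0/f = 1 + (-81/25)*θ + (16456/625)*θ^2 + ...; c1 = -81/25.
S_2 = c1*θ/(S_1 - 1) = 1 + (16456/2025)*θ + (6943978/164025)*θ^2 + ...; c2 = 16456/2025.
S_3 = c2*θ/(S_2 - 1) = 1 + (-3471989/666468)*θ + (-407933269/84624980)*θ^2 + ...; c3 = -3471989/666468.
S_4 = c3*θ/(S_3 - 1) = 1 + (-33042594789/35709406865)*θ + ...; c4 = -33042594789/35709406865.

The regular C-fraction coefficients are [5/17, -81/25, 16456/2025, -3471989/666468, -33042594789/35709406865].


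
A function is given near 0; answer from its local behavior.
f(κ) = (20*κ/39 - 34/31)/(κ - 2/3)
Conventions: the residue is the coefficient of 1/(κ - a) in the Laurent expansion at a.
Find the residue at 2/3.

At the order-1 pole 2/3 set g(κ) = (κ - (2/3))*f(κ) = 20*κ/39 - 34/31.
Simple pole: residue = g(a) at a = 2/3, which is -2738/3627.

The residue is -2738/3627.


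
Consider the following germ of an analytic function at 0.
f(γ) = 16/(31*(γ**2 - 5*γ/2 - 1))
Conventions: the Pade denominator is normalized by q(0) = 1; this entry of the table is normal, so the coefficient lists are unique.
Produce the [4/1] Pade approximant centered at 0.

The Pade approximant has numerator coefficients [-16/31, -5280/29171, -1856/29171, -640/29171, -256/29171]; denominator coefficients [1, 5365/1882].

Taylor coefficients needed (expand at 0): a_0 = -16/31, a_1 = 40/31, a_2 = -116/31, a_3 = 330/31, a_4 = -941/31, a_5 = 5365/62.
Write the denominator as Q(γ) = 1 + q1*γ. Requiring Q*f - P = O(γ^6) with deg P <= 4 kills the coefficients of γ^5..γ^5 in Q*f:
  γ^5: a_5 + q1*a_4 = 0, i.e. 5365/62 + (-941/31)*q1 = 0.
Solving this linear system: q1 = 5365/1882.
The numerator is Q*f truncated at degree 4: P0 = a_0 = -16/31; P1 = a_1 + q1*a_0 = -5280/29171; P2 = a_2 + q1*a_1 = -1856/29171; P3 = a_3 + q1*a_2 = -640/29171; P4 = a_4 + q1*a_3 = -256/29171.


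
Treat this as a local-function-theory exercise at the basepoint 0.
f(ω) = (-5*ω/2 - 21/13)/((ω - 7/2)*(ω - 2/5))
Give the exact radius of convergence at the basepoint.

The radius of convergence is 2/5.

Denominator factor (ω - 7/2): pole of order 1 at 7/2, modulus 7/2.
Denominator factor (ω - 2/5): pole of order 1 at 2/5, modulus 2/5.
The radius of convergence is the smallest modulus among the singular points: 2/5.


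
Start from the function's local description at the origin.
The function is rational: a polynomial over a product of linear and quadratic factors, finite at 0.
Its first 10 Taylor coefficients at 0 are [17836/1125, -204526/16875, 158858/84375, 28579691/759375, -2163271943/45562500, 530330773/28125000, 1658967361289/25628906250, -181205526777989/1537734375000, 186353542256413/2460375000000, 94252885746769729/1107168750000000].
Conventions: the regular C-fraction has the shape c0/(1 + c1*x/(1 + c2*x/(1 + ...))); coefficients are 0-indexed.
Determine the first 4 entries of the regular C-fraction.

Taylor coefficients (read off): a_0 = 17836/1125, a_1 = -204526/16875, a_2 = 158858/84375, a_3 = 28579691/759375.
c0 = a_0 = 17836/1125. Peel one level at a time: if S = 1 + c*x/S' with S'(0) = 1, then c is the x-coefficient of S and S' = c*x/(S - 1).
S_1 = c0/f = 1 + (2087/2730)*x + (3470503/7452900)*x^2 + ...; c1 = 2087/2730.
S_2 = c1*x/(S_1 - 1) = 1 + (-3470503/5697510)*x + (6133605203/1960006050)*x^2 + ...; c2 = -3470503/5697510.
S_3 = c2*x/(S_2 - 1) = 1 + (558158073473/108644096415)*x + ...; c3 = 558158073473/108644096415.

The regular C-fraction coefficients are [17836/1125, 2087/2730, -3470503/5697510, 558158073473/108644096415].


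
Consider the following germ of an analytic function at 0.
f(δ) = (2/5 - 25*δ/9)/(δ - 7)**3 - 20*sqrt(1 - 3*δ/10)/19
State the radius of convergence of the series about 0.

Denominator factor (δ - 7)^3: pole of order 3 at 7, modulus 7.
Branch term (-20/19)*sqrt(1 - δ/(10/3)): its argument vanishes at δ = 10/3, a square-root branch point, modulus 10/3.
The radius of convergence is the smallest modulus among the singular points: 10/3.

The radius of convergence is 10/3.


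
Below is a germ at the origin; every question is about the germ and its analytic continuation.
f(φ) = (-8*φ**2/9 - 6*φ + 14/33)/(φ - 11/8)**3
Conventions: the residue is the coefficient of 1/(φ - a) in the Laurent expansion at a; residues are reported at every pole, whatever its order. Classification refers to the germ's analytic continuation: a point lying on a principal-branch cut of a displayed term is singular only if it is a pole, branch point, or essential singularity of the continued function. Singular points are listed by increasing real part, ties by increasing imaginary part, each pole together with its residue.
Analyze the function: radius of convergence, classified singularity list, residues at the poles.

Radius of convergence at 0: 11/8.
At 11/8: a pole of order 3; residue -8/9.

Denominator factor (φ - 11/8)^3: pole of order 3 at 11/8, modulus 11/8.
The radius of convergence is the smallest modulus among the singular points: 11/8.
At the order-3 pole 11/8 set g(φ) = (φ - (11/8))^3*f(φ) = -8*φ**2/9 - 6*φ + 14/33.
Order-3 pole: residue = g''(a)/2; g''(11/8) = -16/9, so the residue is -8/9.


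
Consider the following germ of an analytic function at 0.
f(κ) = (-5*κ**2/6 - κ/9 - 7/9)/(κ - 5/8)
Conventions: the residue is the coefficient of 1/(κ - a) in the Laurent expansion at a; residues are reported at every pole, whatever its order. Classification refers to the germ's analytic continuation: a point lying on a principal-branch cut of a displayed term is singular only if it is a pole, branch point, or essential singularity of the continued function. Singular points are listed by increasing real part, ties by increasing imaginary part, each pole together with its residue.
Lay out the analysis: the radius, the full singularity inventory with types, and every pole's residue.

Denominator factor (κ - 5/8): pole of order 1 at 5/8, modulus 5/8.
The radius of convergence is the smallest modulus among the singular points: 5/8.
At the order-1 pole 5/8 set g(κ) = (κ - (5/8))*f(κ) = -5*κ**2/6 - κ/9 - 7/9.
Simple pole: residue = g(a) at a = 5/8, which is -1351/1152.

Radius of convergence at 0: 5/8.
At 5/8: a pole of order 1; residue -1351/1152.


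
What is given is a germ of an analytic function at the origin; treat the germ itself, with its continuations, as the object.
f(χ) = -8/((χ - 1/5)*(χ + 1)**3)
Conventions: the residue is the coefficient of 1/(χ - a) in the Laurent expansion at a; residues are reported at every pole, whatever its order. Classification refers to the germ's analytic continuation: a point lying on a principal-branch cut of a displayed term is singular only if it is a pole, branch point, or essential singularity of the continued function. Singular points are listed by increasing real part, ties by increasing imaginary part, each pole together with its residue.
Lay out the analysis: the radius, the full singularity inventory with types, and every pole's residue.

Denominator factor (χ + 1)^3: pole of order 3 at -1, modulus 1.
Denominator factor (χ - 1/5): pole of order 1 at 1/5, modulus 1/5.
The radius of convergence is the smallest modulus among the singular points: 1/5.
At the order-3 pole -1 set g(χ) = (χ - (-1))^3*f(χ) = -8/(χ - 1/5).
Order-3 pole: residue = g''(a)/2; g''(-1) = 250/27, so the residue is 125/27.
At the order-1 pole 1/5 set g(χ) = (χ - (1/5))*f(χ) = -8/(χ + 1)**3.
Simple pole: residue = g(a) at a = 1/5, which is -125/27.
List the singular points by increasing real part (a conjugate pair: the negative imaginary part first).

Radius of convergence at 0: 1/5.
At -1: a pole of order 3; residue 125/27.
At 1/5: a pole of order 1; residue -125/27.


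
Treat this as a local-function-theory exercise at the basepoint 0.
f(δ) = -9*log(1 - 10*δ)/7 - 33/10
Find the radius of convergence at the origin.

Branch term (-9/7)*log(1 - δ/(1/10)): its argument vanishes at δ = 1/10, a logarithmic branch point, modulus 1/10.
The radius of convergence is the smallest modulus among the singular points: 1/10.

The radius of convergence is 1/10.


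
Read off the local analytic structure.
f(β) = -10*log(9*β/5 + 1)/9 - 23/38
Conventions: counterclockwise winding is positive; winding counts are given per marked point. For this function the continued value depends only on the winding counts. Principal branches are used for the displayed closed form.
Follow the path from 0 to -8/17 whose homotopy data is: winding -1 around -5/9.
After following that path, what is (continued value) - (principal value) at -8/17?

The rational part is single-valued and drops out of the difference; each branch term changes only by its own monodromy.
(-10/9)*log(1 - β/(-5/9)): each positive loop around -5/9 adds 2*pi*i to the log, so winding -1 contributes (-10/9)*(-1)*2*pi*i = (20/9)*pi*i.
Summing the contributions at β = -8/17 gives (20/9)*pi*i.

Continued minus principal equals (20/9)*pi*i.


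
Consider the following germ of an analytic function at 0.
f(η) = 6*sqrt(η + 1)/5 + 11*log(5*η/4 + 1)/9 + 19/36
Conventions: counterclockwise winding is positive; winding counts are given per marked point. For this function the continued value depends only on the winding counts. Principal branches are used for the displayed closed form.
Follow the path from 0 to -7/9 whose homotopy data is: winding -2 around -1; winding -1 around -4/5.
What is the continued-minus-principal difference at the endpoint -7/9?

Continued minus principal equals -(22/9)*pi*i.

The rational part is single-valued and drops out of the difference; each branch term changes only by its own monodromy.
(11/9)*log(1 - η/(-4/5)): each positive loop around -4/5 adds 2*pi*i to the log, so winding -1 contributes (11/9)*(-1)*2*pi*i = -(22/9)*pi*i.
(6/5)*sqrt(1 - η/(-1)): winding -2 is even, the square root returns to the same sheet, contribution 0.
Summing the contributions at η = -7/9 gives -(22/9)*pi*i.


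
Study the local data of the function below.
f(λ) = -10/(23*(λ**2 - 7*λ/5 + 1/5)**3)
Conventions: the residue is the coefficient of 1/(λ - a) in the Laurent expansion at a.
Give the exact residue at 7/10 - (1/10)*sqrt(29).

The residue is (187500/560947)*sqrt(29).

The factor λ**2 - 7*λ/5 + 1/5 splits as (λ - a)(λ - a') with a = 7/10 - (1/10)*sqrt(29), a' = 7/10 + (1/10)*sqrt(29). At the order-3 pole a set g(λ) = (λ - a)^3*f(λ) = [-10/23] / (λ - a')^3.
Order-3 pole: residue = g''(a)/2; g''(7/10 - (1/10)*sqrt(29)) = (375000/560947)*sqrt(29), so the residue is (187500/560947)*sqrt(29).


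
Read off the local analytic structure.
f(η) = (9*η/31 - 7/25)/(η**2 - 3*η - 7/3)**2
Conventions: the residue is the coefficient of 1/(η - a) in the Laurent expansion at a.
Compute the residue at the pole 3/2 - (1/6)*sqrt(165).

The residue is (723/2344375)*sqrt(165).

The factor η**2 - 3*η - 7/3 splits as (η - a)(η - a') with a = 3/2 - (1/6)*sqrt(165), a' = 3/2 + (1/6)*sqrt(165). At the order-2 pole a set g(η) = (η - a)^2*f(η) = [9*η/31 - 7/25] / (η - a')^2.
Order-2 pole: residue = g'(a); g'(3/2 - (1/6)*sqrt(165)) = (723/2344375)*sqrt(165), so the residue is (723/2344375)*sqrt(165).


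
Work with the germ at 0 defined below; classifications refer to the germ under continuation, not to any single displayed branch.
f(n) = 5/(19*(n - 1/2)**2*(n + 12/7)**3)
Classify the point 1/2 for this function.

The denominator factor n - 1/2 vanishes at 1/2 and appears to the power 2; the numerator there equals 5/19, nonzero, and no other factor vanishes.
Hence a pole whose order is the multiplicity, 2.

The point is a pole of order 2.


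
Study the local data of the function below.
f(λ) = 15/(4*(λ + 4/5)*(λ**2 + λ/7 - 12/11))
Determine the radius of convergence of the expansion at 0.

The radius of convergence is 4/5.

Denominator factor (λ + 4/5): pole of order 1 at -4/5, modulus 4/5.
Denominator factor (λ**2 + λ/7 - 12/11): discriminant 2363/539, real irrational roots -1/14 + (1/154)*sqrt(25993) and -1/14 - (1/154)*sqrt(25993); poles of order 1, moduli -1/14 + (1/154)*sqrt(25993) and 1/14 + (1/154)*sqrt(25993).
The radius of convergence is the smallest modulus among the singular points: 4/5.


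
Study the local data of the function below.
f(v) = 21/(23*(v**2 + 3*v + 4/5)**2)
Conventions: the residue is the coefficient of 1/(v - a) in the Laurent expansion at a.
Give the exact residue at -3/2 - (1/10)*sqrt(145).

The residue is (210/19343)*sqrt(145).

The factor v**2 + 3*v + 4/5 splits as (v - a)(v - a') with a = -3/2 - (1/10)*sqrt(145), a' = -3/2 + (1/10)*sqrt(145). At the order-2 pole a set g(v) = (v - a)^2*f(v) = [21/23] / (v - a')^2.
Order-2 pole: residue = g'(a); g'(-3/2 - (1/10)*sqrt(145)) = (210/19343)*sqrt(145), so the residue is (210/19343)*sqrt(145).


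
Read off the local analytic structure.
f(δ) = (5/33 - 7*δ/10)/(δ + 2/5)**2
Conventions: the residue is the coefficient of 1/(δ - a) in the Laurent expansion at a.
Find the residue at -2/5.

The residue is -7/10.

At the order-2 pole -2/5 set g(δ) = (δ - (-2/5))^2*f(δ) = 5/33 - 7*δ/10.
Order-2 pole: residue = g'(a); g'(-2/5) = -7/10, so the residue is -7/10.


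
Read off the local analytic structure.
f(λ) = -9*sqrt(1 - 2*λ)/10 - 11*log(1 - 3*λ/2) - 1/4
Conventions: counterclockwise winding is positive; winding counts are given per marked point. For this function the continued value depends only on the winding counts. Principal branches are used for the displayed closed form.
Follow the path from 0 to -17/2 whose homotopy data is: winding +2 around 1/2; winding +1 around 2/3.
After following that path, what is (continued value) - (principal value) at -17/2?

The rational part is single-valued and drops out of the difference; each branch term changes only by its own monodromy.
(-9/10)*sqrt(1 - λ/(1/2)): winding +2 is even, the square root returns to the same sheet, contribution 0.
(-11)*log(1 - λ/(2/3)): each positive loop around 2/3 adds 2*pi*i to the log, so winding +1 contributes (-11)*(1)*2*pi*i = -(22)*pi*i.
Summing the contributions at λ = -17/2 gives -(22)*pi*i.

Continued minus principal equals -(22)*pi*i.


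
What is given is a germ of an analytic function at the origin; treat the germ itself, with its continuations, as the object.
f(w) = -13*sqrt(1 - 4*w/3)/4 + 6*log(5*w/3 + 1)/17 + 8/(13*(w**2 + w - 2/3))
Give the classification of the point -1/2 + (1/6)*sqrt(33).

The point is a pole of order 1.

The denominator factor w**2 + w - 2/3 vanishes at -1/2 + (1/6)*sqrt(33) and appears to the power 1; the numerator there equals 8/13, nonzero, and no other factor vanishes.
The branch terms are analytic at this point.
Hence a pole whose order is the multiplicity, 1.


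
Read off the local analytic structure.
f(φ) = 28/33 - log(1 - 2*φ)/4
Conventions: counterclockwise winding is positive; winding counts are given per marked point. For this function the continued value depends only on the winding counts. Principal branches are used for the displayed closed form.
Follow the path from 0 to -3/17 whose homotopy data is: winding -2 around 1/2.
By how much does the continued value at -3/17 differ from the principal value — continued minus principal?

Continued minus principal equals pi*i.

The rational part is single-valued and drops out of the difference; each branch term changes only by its own monodromy.
(-1/4)*log(1 - φ/(1/2)): each positive loop around 1/2 adds 2*pi*i to the log, so winding -2 contributes (-1/4)*(-2)*2*pi*i = pi*i.
Summing the contributions at φ = -3/17 gives pi*i.


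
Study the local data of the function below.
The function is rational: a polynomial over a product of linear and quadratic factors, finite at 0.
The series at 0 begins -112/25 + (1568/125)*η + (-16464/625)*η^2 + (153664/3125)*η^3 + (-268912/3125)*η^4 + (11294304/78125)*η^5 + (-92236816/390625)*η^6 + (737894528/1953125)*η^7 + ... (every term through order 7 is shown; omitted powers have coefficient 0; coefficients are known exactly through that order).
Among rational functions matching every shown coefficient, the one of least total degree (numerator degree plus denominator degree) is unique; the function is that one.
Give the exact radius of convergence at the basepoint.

No rational of total degree below 2 reproduces all 8 coefficients; solving the [0/2] Pade equations on them gives f(η) = -16/(7*(η + 5/7)**2), whose expansion matches every shown term.
Denominator factor (η + 5/7)^2: pole of order 2 at -5/7, modulus 5/7.
The radius of convergence is the smallest modulus among the singular points: 5/7.

The radius of convergence is 5/7.


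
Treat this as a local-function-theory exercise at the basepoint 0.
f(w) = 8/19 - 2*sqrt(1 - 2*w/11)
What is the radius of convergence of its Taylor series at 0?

Branch term (-2)*sqrt(1 - w/(11/2)): its argument vanishes at w = 11/2, a square-root branch point, modulus 11/2.
The radius of convergence is the smallest modulus among the singular points: 11/2.

The radius of convergence is 11/2.


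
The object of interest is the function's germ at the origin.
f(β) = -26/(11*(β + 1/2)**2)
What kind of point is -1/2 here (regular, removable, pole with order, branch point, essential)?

The point is a pole of order 2.

The denominator factor β + 1/2 vanishes at -1/2 and appears to the power 2; the numerator there equals -26/11, nonzero, and no other factor vanishes.
Hence a pole whose order is the multiplicity, 2.


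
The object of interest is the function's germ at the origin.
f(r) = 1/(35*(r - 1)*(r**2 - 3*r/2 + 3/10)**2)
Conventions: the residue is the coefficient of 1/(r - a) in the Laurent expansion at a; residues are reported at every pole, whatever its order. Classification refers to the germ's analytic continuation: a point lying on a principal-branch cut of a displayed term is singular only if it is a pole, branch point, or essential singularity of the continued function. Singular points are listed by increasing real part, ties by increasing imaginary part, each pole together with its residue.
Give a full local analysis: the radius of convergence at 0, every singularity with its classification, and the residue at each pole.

Radius of convergence at 0: 3/4 - (1/20)*sqrt(105).
At 3/4 - (1/20)*sqrt(105): a pole of order 2; residue -5/14 + (145/6174)*sqrt(105).
At 1: a pole of order 1; residue 5/7.
At 3/4 + (1/20)*sqrt(105): a pole of order 2; residue -5/14 - (145/6174)*sqrt(105).


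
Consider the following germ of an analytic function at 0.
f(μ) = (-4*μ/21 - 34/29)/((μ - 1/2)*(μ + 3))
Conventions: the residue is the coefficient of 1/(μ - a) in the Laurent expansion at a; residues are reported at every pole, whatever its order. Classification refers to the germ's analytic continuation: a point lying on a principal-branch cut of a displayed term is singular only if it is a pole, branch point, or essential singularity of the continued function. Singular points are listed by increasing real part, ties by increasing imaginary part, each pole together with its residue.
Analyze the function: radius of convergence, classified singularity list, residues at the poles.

Radius of convergence at 0: 1/2.
At -3: a pole of order 1; residue 244/1421.
At 1/2: a pole of order 1; residue -1544/4263.

Denominator factor (μ + 3): pole of order 1 at -3, modulus 3.
Denominator factor (μ - 1/2): pole of order 1 at 1/2, modulus 1/2.
The radius of convergence is the smallest modulus among the singular points: 1/2.
At the order-1 pole -3 set g(μ) = (μ - (-3))*f(μ) = (-4*μ/21 - 34/29)/(μ - 1/2).
Simple pole: residue = g(a) at a = -3, which is 244/1421.
At the order-1 pole 1/2 set g(μ) = (μ - (1/2))*f(μ) = (-4*μ/21 - 34/29)/(μ + 3).
Simple pole: residue = g(a) at a = 1/2, which is -1544/4263.
List the singular points by increasing real part (a conjugate pair: the negative imaginary part first).


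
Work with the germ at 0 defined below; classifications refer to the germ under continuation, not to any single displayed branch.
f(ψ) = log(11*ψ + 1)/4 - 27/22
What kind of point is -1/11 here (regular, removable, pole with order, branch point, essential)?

The term (1/4)*log(1 - ψ/(-1/11)) has argument 1 - -1/11/(-1/11) = 0 at -1/11: a logarithmic (infinitely-sheeted) branch point; the remaining terms are analytic or single-valued there.

The point is a logarithmic branch point.


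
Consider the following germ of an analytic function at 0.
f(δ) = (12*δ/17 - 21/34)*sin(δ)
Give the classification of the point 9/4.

There is no denominator, hence no pole anywhere.
The factor sin(δ) is entire.
So the germ continues analytically to 9/4.

The point is a regular point.


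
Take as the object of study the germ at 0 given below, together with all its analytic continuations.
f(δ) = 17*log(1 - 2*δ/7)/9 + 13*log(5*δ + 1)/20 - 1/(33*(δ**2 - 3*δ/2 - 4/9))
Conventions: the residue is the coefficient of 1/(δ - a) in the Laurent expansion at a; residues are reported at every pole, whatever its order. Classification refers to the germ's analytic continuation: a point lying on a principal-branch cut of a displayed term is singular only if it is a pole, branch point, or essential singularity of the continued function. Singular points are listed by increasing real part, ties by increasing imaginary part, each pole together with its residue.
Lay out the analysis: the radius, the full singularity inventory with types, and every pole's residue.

Radius of convergence at 0: 1/5.
At 3/4 - (1/12)*sqrt(145): a pole of order 1; residue (2/1595)*sqrt(145).
At -1/5: a logarithmic branch point.
At 3/4 + (1/12)*sqrt(145): a pole of order 1; residue -(2/1595)*sqrt(145).
At 7/2: a logarithmic branch point.

Denominator factor (δ**2 - 3*δ/2 - 4/9): discriminant 145/36, real irrational roots 3/4 + (1/12)*sqrt(145) and 3/4 - (1/12)*sqrt(145); poles of order 1, moduli 3/4 + (1/12)*sqrt(145) and -3/4 + (1/12)*sqrt(145).
Branch term (13/20)*log(1 - δ/(-1/5)): its argument vanishes at δ = -1/5, a logarithmic branch point, modulus 1/5.
Branch term (17/9)*log(1 - δ/(7/2)): its argument vanishes at δ = 7/2, a logarithmic branch point, modulus 7/2.
The radius of convergence is the smallest modulus among the singular points: 1/5.
The branch terms are analytic at 3/4 - (1/12)*sqrt(145) and contribute nothing to the residue; only the rational part matters.
The factor δ**2 - 3*δ/2 - 4/9 splits as (δ - a)(δ - a') with a = 3/4 - (1/12)*sqrt(145), a' = 3/4 + (1/12)*sqrt(145). At the order-1 pole a set g(δ) = (δ - a)*(rational part) = [-1/33] / (δ - a').
Simple pole: residue = g(a) at a = 3/4 - (1/12)*sqrt(145), which is (2/1595)*sqrt(145).
The branch terms are analytic at 3/4 + (1/12)*sqrt(145) and contribute nothing to the residue; only the rational part matters.
The factor δ**2 - 3*δ/2 - 4/9 splits as (δ - a)(δ - a') with a = 3/4 + (1/12)*sqrt(145), a' = 3/4 - (1/12)*sqrt(145). At the order-1 pole a set g(δ) = (δ - a)*(rational part) = [-1/33] / (δ - a').
Simple pole: residue = g(a) at a = 3/4 + (1/12)*sqrt(145), which is -(2/1595)*sqrt(145).
List the singular points by increasing real part (a conjugate pair: the negative imaginary part first).


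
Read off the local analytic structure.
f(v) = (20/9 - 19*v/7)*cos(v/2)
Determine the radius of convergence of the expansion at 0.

The radius of convergence is infinite.

The factor cos(v/2) is entire and contributes no finite singular point.
The polynomial part has no poles.
No finite singular points: the Taylor series at 0 converges everywhere.


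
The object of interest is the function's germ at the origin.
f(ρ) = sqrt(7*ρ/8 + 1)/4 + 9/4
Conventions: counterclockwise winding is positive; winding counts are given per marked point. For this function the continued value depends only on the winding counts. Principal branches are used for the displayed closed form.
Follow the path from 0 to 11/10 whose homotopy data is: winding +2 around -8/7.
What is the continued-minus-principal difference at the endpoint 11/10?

The rational part is single-valued and drops out of the difference; each branch term changes only by its own monodromy.
(1/4)*sqrt(1 - ρ/(-8/7)): winding +2 is even, the square root returns to the same sheet, contribution 0.
Summing the contributions at ρ = 11/10 gives 0.

Continued minus principal equals 0.


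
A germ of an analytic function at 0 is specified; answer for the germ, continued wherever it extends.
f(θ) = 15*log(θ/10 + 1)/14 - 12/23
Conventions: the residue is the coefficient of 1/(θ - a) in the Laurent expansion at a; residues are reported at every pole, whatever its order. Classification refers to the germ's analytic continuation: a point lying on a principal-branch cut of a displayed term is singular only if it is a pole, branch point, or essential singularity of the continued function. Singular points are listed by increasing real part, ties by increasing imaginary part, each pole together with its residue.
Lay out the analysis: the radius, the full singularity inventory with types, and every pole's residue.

Radius of convergence at 0: 10.
At -10: a logarithmic branch point.

Branch term (15/14)*log(1 - θ/(-10)): its argument vanishes at θ = -10, a logarithmic branch point, modulus 10.
The radius of convergence is the smallest modulus among the singular points: 10.
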